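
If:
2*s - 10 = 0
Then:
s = 5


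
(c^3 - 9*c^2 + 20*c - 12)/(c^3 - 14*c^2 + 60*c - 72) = (c - 1)/(c - 6)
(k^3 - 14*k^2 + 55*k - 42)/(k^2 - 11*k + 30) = (k^2 - 8*k + 7)/(k - 5)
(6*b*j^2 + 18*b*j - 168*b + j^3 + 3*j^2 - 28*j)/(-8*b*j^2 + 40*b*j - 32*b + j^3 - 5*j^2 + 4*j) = (-6*b*j - 42*b - j^2 - 7*j)/(8*b*j - 8*b - j^2 + j)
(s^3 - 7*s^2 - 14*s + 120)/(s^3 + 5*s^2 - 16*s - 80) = (s^2 - 11*s + 30)/(s^2 + s - 20)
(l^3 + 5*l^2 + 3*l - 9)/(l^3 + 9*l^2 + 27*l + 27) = (l - 1)/(l + 3)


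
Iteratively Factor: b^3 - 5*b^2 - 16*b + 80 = (b - 4)*(b^2 - b - 20) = (b - 5)*(b - 4)*(b + 4)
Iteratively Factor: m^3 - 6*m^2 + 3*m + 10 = (m + 1)*(m^2 - 7*m + 10) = (m - 5)*(m + 1)*(m - 2)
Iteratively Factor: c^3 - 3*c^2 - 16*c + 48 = (c - 3)*(c^2 - 16) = (c - 4)*(c - 3)*(c + 4)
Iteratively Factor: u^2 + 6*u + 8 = (u + 2)*(u + 4)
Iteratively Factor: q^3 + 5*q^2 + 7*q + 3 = (q + 1)*(q^2 + 4*q + 3) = (q + 1)^2*(q + 3)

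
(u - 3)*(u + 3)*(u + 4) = u^3 + 4*u^2 - 9*u - 36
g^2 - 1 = (g - 1)*(g + 1)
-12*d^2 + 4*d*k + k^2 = (-2*d + k)*(6*d + k)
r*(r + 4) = r^2 + 4*r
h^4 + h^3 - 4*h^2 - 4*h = h*(h - 2)*(h + 1)*(h + 2)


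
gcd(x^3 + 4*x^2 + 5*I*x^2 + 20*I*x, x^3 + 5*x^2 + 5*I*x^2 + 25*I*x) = x^2 + 5*I*x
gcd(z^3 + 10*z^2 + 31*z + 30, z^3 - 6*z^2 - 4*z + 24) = z + 2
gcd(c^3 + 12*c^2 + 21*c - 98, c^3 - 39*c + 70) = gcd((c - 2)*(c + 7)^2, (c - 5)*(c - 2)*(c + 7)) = c^2 + 5*c - 14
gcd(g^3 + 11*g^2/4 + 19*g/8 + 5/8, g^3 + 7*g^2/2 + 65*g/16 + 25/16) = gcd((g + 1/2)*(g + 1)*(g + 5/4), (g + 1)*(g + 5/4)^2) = g^2 + 9*g/4 + 5/4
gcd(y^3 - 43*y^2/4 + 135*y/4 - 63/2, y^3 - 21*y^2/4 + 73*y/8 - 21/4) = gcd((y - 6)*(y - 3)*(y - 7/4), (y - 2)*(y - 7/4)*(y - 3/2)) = y - 7/4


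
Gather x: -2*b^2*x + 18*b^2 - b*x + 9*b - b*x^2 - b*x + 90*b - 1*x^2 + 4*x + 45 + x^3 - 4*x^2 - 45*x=18*b^2 + 99*b + x^3 + x^2*(-b - 5) + x*(-2*b^2 - 2*b - 41) + 45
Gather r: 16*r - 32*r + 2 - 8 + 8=2 - 16*r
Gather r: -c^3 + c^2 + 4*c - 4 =-c^3 + c^2 + 4*c - 4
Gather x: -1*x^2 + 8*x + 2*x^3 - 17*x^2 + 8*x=2*x^3 - 18*x^2 + 16*x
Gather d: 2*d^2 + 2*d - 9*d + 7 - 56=2*d^2 - 7*d - 49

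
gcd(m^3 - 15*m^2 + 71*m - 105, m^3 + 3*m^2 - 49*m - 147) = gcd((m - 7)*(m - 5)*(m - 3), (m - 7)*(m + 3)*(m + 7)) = m - 7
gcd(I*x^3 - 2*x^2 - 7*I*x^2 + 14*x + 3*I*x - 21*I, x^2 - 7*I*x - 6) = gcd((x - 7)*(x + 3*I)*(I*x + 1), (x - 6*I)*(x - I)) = x - I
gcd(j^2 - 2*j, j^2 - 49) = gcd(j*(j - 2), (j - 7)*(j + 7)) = 1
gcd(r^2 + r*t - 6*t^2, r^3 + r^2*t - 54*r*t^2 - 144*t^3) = r + 3*t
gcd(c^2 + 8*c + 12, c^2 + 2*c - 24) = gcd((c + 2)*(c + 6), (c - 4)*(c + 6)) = c + 6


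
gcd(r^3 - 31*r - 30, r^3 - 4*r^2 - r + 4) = r + 1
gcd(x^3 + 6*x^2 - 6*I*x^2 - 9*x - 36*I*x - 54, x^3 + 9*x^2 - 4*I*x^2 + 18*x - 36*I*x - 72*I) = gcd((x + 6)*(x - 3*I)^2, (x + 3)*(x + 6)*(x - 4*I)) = x + 6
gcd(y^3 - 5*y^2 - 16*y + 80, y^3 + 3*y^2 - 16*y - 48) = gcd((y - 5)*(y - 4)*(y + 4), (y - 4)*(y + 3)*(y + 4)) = y^2 - 16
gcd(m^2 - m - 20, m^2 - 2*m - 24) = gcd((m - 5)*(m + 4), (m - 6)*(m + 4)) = m + 4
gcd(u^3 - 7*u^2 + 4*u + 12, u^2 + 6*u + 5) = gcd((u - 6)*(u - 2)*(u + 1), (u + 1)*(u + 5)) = u + 1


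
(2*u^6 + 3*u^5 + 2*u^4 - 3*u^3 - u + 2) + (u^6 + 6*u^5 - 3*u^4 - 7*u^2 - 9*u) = 3*u^6 + 9*u^5 - u^4 - 3*u^3 - 7*u^2 - 10*u + 2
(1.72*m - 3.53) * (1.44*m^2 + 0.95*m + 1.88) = 2.4768*m^3 - 3.4492*m^2 - 0.1199*m - 6.6364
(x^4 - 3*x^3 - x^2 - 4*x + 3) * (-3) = -3*x^4 + 9*x^3 + 3*x^2 + 12*x - 9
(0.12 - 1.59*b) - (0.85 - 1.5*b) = -0.0900000000000001*b - 0.73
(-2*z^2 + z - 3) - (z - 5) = 2 - 2*z^2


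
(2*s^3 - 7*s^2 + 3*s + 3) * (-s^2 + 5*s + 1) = -2*s^5 + 17*s^4 - 36*s^3 + 5*s^2 + 18*s + 3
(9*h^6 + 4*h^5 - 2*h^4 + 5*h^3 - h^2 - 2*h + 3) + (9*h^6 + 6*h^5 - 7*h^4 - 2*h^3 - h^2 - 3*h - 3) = 18*h^6 + 10*h^5 - 9*h^4 + 3*h^3 - 2*h^2 - 5*h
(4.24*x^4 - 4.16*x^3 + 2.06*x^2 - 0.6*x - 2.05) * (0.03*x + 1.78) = 0.1272*x^5 + 7.4224*x^4 - 7.343*x^3 + 3.6488*x^2 - 1.1295*x - 3.649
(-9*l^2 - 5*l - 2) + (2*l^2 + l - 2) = -7*l^2 - 4*l - 4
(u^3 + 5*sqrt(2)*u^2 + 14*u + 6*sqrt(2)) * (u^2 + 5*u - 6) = u^5 + 5*u^4 + 5*sqrt(2)*u^4 + 8*u^3 + 25*sqrt(2)*u^3 - 24*sqrt(2)*u^2 + 70*u^2 - 84*u + 30*sqrt(2)*u - 36*sqrt(2)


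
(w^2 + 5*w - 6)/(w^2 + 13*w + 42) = (w - 1)/(w + 7)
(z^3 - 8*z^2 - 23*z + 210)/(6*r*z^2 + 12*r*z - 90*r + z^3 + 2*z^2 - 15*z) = (z^2 - 13*z + 42)/(6*r*z - 18*r + z^2 - 3*z)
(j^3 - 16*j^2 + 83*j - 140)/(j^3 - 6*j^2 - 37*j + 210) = (j - 4)/(j + 6)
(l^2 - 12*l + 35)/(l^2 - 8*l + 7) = (l - 5)/(l - 1)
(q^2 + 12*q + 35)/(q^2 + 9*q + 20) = (q + 7)/(q + 4)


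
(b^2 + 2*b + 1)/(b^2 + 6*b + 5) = (b + 1)/(b + 5)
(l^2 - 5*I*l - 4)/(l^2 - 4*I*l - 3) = (l - 4*I)/(l - 3*I)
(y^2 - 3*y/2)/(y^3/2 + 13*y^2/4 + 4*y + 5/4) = 2*y*(2*y - 3)/(2*y^3 + 13*y^2 + 16*y + 5)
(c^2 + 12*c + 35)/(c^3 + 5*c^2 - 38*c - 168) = (c + 5)/(c^2 - 2*c - 24)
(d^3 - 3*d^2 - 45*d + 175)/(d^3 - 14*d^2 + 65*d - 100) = (d + 7)/(d - 4)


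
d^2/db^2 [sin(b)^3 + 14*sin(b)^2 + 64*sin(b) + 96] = -9*sin(b)^3 - 56*sin(b)^2 - 58*sin(b) + 28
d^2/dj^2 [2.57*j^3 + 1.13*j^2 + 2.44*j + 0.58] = 15.42*j + 2.26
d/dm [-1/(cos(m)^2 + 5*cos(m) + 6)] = -(2*cos(m) + 5)*sin(m)/(cos(m)^2 + 5*cos(m) + 6)^2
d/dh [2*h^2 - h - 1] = 4*h - 1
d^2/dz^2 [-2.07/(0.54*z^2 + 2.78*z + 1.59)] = (1.207224*z^2 + 6.214968*z - 2.07*(1.08*z + 2.78)*(2.16*z + 5.56) + 3.554604)/(0.54*z^2 + 2.78*z + 1.59)^3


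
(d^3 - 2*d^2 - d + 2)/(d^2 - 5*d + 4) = (d^2 - d - 2)/(d - 4)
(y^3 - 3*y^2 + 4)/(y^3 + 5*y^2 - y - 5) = (y^2 - 4*y + 4)/(y^2 + 4*y - 5)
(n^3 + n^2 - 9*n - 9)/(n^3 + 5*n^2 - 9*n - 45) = (n + 1)/(n + 5)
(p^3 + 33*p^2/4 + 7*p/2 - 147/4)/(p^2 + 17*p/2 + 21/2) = (4*p^2 + 5*p - 21)/(2*(2*p + 3))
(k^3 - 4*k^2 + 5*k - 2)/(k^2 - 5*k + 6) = (k^2 - 2*k + 1)/(k - 3)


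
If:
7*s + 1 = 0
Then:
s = -1/7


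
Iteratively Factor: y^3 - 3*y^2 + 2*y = (y - 1)*(y^2 - 2*y) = y*(y - 1)*(y - 2)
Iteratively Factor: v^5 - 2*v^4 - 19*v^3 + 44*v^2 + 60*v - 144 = (v - 2)*(v^4 - 19*v^2 + 6*v + 72) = (v - 3)*(v - 2)*(v^3 + 3*v^2 - 10*v - 24) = (v - 3)^2*(v - 2)*(v^2 + 6*v + 8) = (v - 3)^2*(v - 2)*(v + 4)*(v + 2)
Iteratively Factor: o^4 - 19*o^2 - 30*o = (o)*(o^3 - 19*o - 30) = o*(o + 3)*(o^2 - 3*o - 10) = o*(o - 5)*(o + 3)*(o + 2)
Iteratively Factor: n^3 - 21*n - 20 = (n + 4)*(n^2 - 4*n - 5) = (n - 5)*(n + 4)*(n + 1)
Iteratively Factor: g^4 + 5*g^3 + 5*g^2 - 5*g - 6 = (g + 3)*(g^3 + 2*g^2 - g - 2) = (g - 1)*(g + 3)*(g^2 + 3*g + 2) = (g - 1)*(g + 1)*(g + 3)*(g + 2)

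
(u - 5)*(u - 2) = u^2 - 7*u + 10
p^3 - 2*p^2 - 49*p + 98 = (p - 7)*(p - 2)*(p + 7)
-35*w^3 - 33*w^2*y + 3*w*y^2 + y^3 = (-5*w + y)*(w + y)*(7*w + y)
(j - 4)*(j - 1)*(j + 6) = j^3 + j^2 - 26*j + 24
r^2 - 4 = (r - 2)*(r + 2)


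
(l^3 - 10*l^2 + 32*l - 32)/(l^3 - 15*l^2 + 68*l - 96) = (l^2 - 6*l + 8)/(l^2 - 11*l + 24)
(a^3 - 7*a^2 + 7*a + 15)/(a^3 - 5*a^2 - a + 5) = (a - 3)/(a - 1)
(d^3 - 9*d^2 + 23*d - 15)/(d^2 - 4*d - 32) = (-d^3 + 9*d^2 - 23*d + 15)/(-d^2 + 4*d + 32)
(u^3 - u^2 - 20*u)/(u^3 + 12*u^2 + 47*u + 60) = u*(u - 5)/(u^2 + 8*u + 15)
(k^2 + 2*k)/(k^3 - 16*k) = (k + 2)/(k^2 - 16)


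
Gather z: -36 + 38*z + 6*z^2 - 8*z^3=-8*z^3 + 6*z^2 + 38*z - 36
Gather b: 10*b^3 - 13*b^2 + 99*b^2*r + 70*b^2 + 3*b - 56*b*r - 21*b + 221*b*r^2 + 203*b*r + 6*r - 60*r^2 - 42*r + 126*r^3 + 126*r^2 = 10*b^3 + b^2*(99*r + 57) + b*(221*r^2 + 147*r - 18) + 126*r^3 + 66*r^2 - 36*r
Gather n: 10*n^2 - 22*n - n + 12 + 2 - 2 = 10*n^2 - 23*n + 12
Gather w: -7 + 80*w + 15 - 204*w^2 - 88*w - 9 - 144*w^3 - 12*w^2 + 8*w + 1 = -144*w^3 - 216*w^2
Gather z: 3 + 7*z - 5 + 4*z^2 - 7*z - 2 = 4*z^2 - 4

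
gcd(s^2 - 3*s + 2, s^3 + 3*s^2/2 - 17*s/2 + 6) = s - 1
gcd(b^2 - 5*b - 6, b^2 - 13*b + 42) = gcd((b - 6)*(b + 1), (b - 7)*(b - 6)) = b - 6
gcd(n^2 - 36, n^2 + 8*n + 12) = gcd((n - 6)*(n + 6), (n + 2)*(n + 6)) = n + 6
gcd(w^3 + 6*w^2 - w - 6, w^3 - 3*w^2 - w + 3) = w^2 - 1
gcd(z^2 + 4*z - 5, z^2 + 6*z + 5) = z + 5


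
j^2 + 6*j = j*(j + 6)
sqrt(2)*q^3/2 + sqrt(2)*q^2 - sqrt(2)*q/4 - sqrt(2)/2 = (q - sqrt(2)/2)*(q + sqrt(2)/2)*(sqrt(2)*q/2 + sqrt(2))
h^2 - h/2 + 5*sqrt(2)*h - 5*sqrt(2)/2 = (h - 1/2)*(h + 5*sqrt(2))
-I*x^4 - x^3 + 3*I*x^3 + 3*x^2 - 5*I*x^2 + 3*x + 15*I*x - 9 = (x - 3)*(x - 3*I)*(x + I)*(-I*x + 1)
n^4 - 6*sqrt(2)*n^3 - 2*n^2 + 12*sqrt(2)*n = n*(n - 6*sqrt(2))*(n - sqrt(2))*(n + sqrt(2))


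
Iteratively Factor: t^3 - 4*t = (t + 2)*(t^2 - 2*t) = t*(t + 2)*(t - 2)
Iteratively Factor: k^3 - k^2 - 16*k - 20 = (k + 2)*(k^2 - 3*k - 10) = (k + 2)^2*(k - 5)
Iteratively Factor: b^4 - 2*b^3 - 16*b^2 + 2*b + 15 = (b - 5)*(b^3 + 3*b^2 - b - 3) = (b - 5)*(b - 1)*(b^2 + 4*b + 3) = (b - 5)*(b - 1)*(b + 3)*(b + 1)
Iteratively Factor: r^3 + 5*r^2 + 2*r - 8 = (r + 4)*(r^2 + r - 2) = (r - 1)*(r + 4)*(r + 2)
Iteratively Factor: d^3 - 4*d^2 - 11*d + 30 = (d - 5)*(d^2 + d - 6) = (d - 5)*(d - 2)*(d + 3)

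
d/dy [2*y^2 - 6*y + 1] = 4*y - 6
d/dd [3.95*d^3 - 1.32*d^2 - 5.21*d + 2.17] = 11.85*d^2 - 2.64*d - 5.21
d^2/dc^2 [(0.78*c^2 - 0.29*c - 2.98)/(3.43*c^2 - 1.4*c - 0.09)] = (1.4210854715202e-14*c^4 + 0.667477999999996*c^3 - 208.911696*c^2 + 85.322622*c - 13.435736)/(40.353607*c^6 - 49.41258*c^5 + 16.991877*c^4 - 0.150919999999999*c^3 - 0.445851*c^2 - 0.03402*c - 0.000729)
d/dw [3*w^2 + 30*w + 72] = 6*w + 30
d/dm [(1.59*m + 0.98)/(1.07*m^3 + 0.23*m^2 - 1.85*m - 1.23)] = (1.7013*m^3 + 0.3657*m^2 - 2.9415*m - (1.59*m + 0.98)*(3.21*m^2 + 0.46*m - 1.85) - 1.9557)/(1.07*m^3 + 0.23*m^2 - 1.85*m - 1.23)^2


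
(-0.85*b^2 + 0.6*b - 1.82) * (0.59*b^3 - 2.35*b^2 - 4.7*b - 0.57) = -0.5015*b^5 + 2.3515*b^4 + 1.5112*b^3 + 1.9415*b^2 + 8.212*b + 1.0374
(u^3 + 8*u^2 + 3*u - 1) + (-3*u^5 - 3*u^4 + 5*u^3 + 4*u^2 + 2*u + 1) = -3*u^5 - 3*u^4 + 6*u^3 + 12*u^2 + 5*u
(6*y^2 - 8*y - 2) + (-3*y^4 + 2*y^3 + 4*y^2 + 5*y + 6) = -3*y^4 + 2*y^3 + 10*y^2 - 3*y + 4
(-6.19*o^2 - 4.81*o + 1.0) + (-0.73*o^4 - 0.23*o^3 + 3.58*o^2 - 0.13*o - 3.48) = -0.73*o^4 - 0.23*o^3 - 2.61*o^2 - 4.94*o - 2.48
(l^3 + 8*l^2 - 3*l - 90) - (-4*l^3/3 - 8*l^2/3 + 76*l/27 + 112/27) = 7*l^3/3 + 32*l^2/3 - 157*l/27 - 2542/27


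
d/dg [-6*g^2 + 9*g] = 9 - 12*g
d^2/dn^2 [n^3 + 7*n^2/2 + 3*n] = 6*n + 7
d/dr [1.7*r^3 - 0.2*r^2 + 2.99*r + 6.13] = 5.1*r^2 - 0.4*r + 2.99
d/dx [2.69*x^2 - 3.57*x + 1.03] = 5.38*x - 3.57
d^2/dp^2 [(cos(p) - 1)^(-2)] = 2*(-cos(p) - cos(2*p) + 2)/(cos(p) - 1)^4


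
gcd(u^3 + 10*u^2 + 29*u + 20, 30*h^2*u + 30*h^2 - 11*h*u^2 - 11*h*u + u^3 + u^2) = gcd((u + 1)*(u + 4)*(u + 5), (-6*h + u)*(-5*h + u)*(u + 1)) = u + 1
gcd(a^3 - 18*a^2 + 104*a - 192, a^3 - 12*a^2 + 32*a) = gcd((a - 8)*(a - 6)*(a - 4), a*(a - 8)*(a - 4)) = a^2 - 12*a + 32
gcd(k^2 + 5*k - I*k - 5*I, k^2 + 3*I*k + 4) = k - I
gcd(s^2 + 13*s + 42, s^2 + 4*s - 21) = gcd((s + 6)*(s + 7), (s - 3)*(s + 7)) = s + 7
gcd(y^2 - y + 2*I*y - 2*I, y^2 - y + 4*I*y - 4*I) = y - 1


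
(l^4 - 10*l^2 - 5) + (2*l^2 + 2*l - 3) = l^4 - 8*l^2 + 2*l - 8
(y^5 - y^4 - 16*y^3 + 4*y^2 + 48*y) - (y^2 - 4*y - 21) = y^5 - y^4 - 16*y^3 + 3*y^2 + 52*y + 21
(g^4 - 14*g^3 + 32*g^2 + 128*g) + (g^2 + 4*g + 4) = g^4 - 14*g^3 + 33*g^2 + 132*g + 4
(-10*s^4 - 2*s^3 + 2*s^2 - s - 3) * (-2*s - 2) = 20*s^5 + 24*s^4 - 2*s^2 + 8*s + 6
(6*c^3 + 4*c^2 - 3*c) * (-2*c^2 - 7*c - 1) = -12*c^5 - 50*c^4 - 28*c^3 + 17*c^2 + 3*c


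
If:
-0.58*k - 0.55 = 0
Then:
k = -0.95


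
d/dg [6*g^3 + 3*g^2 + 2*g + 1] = 18*g^2 + 6*g + 2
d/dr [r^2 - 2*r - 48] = 2*r - 2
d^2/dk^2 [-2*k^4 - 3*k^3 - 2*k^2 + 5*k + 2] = -24*k^2 - 18*k - 4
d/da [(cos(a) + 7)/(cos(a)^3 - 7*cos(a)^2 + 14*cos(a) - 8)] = (-193*cos(a)/2 + 7*cos(2*a) + cos(3*a)/2 + 113)*sin(a)/(cos(a)^3 - 7*cos(a)^2 + 14*cos(a) - 8)^2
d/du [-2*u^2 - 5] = -4*u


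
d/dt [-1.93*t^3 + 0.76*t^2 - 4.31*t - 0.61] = -5.79*t^2 + 1.52*t - 4.31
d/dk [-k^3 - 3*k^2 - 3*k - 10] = -3*k^2 - 6*k - 3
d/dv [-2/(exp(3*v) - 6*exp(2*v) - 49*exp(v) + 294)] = (6*exp(2*v) - 24*exp(v) - 98)*exp(v)/(exp(3*v) - 6*exp(2*v) - 49*exp(v) + 294)^2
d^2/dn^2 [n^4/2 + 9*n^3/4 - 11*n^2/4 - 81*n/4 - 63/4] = 6*n^2 + 27*n/2 - 11/2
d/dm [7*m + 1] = 7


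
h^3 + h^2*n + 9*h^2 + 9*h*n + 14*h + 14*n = (h + 2)*(h + 7)*(h + n)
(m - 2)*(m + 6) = m^2 + 4*m - 12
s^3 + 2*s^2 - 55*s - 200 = (s - 8)*(s + 5)^2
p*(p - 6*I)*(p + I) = p^3 - 5*I*p^2 + 6*p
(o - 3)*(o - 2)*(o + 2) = o^3 - 3*o^2 - 4*o + 12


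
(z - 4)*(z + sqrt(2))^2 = z^3 - 4*z^2 + 2*sqrt(2)*z^2 - 8*sqrt(2)*z + 2*z - 8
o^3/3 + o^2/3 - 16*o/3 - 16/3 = (o/3 + 1/3)*(o - 4)*(o + 4)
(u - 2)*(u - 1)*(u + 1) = u^3 - 2*u^2 - u + 2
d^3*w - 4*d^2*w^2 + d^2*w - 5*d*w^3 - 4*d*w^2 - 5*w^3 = (d - 5*w)*(d + w)*(d*w + w)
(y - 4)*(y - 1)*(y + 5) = y^3 - 21*y + 20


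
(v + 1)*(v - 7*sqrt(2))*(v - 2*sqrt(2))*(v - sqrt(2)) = v^4 - 10*sqrt(2)*v^3 + v^3 - 10*sqrt(2)*v^2 + 46*v^2 - 28*sqrt(2)*v + 46*v - 28*sqrt(2)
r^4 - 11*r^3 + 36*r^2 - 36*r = r*(r - 6)*(r - 3)*(r - 2)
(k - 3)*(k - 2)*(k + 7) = k^3 + 2*k^2 - 29*k + 42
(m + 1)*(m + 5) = m^2 + 6*m + 5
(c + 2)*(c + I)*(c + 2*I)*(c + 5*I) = c^4 + 2*c^3 + 8*I*c^3 - 17*c^2 + 16*I*c^2 - 34*c - 10*I*c - 20*I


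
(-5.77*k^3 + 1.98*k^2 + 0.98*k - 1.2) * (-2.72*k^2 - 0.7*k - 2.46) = 15.6944*k^5 - 1.3466*k^4 + 10.1426*k^3 - 2.2928*k^2 - 1.5708*k + 2.952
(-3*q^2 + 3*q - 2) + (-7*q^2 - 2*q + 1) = -10*q^2 + q - 1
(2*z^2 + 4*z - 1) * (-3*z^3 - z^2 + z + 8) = -6*z^5 - 14*z^4 + z^3 + 21*z^2 + 31*z - 8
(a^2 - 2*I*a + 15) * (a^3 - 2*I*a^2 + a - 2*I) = a^5 - 4*I*a^4 + 12*a^3 - 34*I*a^2 + 11*a - 30*I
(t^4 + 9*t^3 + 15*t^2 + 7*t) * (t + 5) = t^5 + 14*t^4 + 60*t^3 + 82*t^2 + 35*t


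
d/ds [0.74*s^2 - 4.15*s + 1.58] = 1.48*s - 4.15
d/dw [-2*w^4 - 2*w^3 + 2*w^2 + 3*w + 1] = -8*w^3 - 6*w^2 + 4*w + 3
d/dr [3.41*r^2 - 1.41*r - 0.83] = 6.82*r - 1.41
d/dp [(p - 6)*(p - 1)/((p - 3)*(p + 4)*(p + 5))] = (-p^4 + 14*p^3 + 17*p^2 - 192*p + 462)/(p^6 + 12*p^5 + 22*p^4 - 204*p^3 - 671*p^2 + 840*p + 3600)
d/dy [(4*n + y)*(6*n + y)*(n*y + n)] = n*(24*n^2 + 20*n*y + 10*n + 3*y^2 + 2*y)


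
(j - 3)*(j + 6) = j^2 + 3*j - 18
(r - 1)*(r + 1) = r^2 - 1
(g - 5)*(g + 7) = g^2 + 2*g - 35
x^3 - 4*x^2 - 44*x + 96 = (x - 8)*(x - 2)*(x + 6)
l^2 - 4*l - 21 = (l - 7)*(l + 3)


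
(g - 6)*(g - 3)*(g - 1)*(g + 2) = g^4 - 8*g^3 + 7*g^2 + 36*g - 36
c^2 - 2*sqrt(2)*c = c*(c - 2*sqrt(2))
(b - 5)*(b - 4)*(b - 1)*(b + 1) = b^4 - 9*b^3 + 19*b^2 + 9*b - 20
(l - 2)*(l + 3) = l^2 + l - 6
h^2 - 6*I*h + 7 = (h - 7*I)*(h + I)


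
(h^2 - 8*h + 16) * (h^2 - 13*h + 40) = h^4 - 21*h^3 + 160*h^2 - 528*h + 640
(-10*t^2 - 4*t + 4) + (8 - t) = -10*t^2 - 5*t + 12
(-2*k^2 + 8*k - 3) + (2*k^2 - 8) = 8*k - 11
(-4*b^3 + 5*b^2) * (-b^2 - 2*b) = 4*b^5 + 3*b^4 - 10*b^3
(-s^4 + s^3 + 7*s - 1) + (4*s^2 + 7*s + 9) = -s^4 + s^3 + 4*s^2 + 14*s + 8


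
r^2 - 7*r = r*(r - 7)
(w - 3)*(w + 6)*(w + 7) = w^3 + 10*w^2 + 3*w - 126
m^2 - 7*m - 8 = (m - 8)*(m + 1)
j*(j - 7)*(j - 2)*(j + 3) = j^4 - 6*j^3 - 13*j^2 + 42*j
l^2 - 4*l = l*(l - 4)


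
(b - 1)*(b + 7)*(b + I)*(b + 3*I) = b^4 + 6*b^3 + 4*I*b^3 - 10*b^2 + 24*I*b^2 - 18*b - 28*I*b + 21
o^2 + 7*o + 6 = (o + 1)*(o + 6)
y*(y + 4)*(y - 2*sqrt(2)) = y^3 - 2*sqrt(2)*y^2 + 4*y^2 - 8*sqrt(2)*y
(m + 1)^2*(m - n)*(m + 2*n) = m^4 + m^3*n + 2*m^3 - 2*m^2*n^2 + 2*m^2*n + m^2 - 4*m*n^2 + m*n - 2*n^2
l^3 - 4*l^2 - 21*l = l*(l - 7)*(l + 3)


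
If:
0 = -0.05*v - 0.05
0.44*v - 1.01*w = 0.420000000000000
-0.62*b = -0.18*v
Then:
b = -0.29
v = -1.00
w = -0.85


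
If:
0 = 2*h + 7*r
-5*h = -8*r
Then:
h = 0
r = 0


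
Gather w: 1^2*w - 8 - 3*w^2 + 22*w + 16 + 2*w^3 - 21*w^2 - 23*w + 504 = 2*w^3 - 24*w^2 + 512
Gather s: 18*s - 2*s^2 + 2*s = -2*s^2 + 20*s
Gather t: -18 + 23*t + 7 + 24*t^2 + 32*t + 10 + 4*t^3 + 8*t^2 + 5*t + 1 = 4*t^3 + 32*t^2 + 60*t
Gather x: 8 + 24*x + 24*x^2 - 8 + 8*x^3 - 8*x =8*x^3 + 24*x^2 + 16*x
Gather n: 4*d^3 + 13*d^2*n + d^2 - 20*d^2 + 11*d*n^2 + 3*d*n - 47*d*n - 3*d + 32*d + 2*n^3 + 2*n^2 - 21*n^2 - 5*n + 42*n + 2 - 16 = 4*d^3 - 19*d^2 + 29*d + 2*n^3 + n^2*(11*d - 19) + n*(13*d^2 - 44*d + 37) - 14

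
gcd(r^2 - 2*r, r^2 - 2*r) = r^2 - 2*r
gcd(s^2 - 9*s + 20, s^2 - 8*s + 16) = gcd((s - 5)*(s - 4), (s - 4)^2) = s - 4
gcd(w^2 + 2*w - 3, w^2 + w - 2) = w - 1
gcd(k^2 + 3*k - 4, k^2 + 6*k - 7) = k - 1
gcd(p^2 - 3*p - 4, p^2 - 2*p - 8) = p - 4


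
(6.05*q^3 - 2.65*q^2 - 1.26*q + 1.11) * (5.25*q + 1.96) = 31.7625*q^4 - 2.0545*q^3 - 11.809*q^2 + 3.3579*q + 2.1756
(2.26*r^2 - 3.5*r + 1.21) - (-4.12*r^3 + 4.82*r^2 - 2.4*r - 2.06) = 4.12*r^3 - 2.56*r^2 - 1.1*r + 3.27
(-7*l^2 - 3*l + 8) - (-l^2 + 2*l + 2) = -6*l^2 - 5*l + 6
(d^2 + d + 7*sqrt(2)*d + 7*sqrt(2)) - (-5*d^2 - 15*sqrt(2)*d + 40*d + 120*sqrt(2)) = 6*d^2 - 39*d + 22*sqrt(2)*d - 113*sqrt(2)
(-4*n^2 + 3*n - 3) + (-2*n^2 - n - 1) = -6*n^2 + 2*n - 4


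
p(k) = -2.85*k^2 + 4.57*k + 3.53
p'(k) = 4.57 - 5.7*k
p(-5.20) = -97.30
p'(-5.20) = 34.21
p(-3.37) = -44.24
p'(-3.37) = 23.78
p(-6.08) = -129.61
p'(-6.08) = 39.23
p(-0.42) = 1.11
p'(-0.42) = 6.96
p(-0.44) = 0.97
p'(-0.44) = 7.08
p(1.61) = 3.50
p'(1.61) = -4.61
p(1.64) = 3.36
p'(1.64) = -4.78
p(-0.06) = 3.25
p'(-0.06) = 4.91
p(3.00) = -8.41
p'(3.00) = -12.53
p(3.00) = -8.41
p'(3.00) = -12.53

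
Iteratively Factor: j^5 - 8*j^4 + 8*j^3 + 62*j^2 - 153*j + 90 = (j - 1)*(j^4 - 7*j^3 + j^2 + 63*j - 90) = (j - 3)*(j - 1)*(j^3 - 4*j^2 - 11*j + 30) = (j - 3)*(j - 1)*(j + 3)*(j^2 - 7*j + 10) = (j - 3)*(j - 2)*(j - 1)*(j + 3)*(j - 5)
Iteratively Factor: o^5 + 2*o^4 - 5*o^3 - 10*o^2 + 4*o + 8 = (o + 2)*(o^4 - 5*o^2 + 4) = (o - 2)*(o + 2)*(o^3 + 2*o^2 - o - 2) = (o - 2)*(o + 1)*(o + 2)*(o^2 + o - 2) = (o - 2)*(o + 1)*(o + 2)^2*(o - 1)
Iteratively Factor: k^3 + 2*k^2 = (k + 2)*(k^2) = k*(k + 2)*(k)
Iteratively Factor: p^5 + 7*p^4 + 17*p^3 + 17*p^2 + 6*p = (p)*(p^4 + 7*p^3 + 17*p^2 + 17*p + 6) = p*(p + 1)*(p^3 + 6*p^2 + 11*p + 6) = p*(p + 1)^2*(p^2 + 5*p + 6) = p*(p + 1)^2*(p + 3)*(p + 2)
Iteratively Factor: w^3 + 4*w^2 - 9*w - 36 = (w + 3)*(w^2 + w - 12) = (w - 3)*(w + 3)*(w + 4)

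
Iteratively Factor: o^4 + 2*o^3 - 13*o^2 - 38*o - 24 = (o - 4)*(o^3 + 6*o^2 + 11*o + 6) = (o - 4)*(o + 1)*(o^2 + 5*o + 6) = (o - 4)*(o + 1)*(o + 3)*(o + 2)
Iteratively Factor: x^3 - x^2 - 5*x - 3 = (x + 1)*(x^2 - 2*x - 3) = (x + 1)^2*(x - 3)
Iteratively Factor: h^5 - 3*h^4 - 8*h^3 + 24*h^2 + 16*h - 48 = (h - 3)*(h^4 - 8*h^2 + 16) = (h - 3)*(h + 2)*(h^3 - 2*h^2 - 4*h + 8) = (h - 3)*(h - 2)*(h + 2)*(h^2 - 4) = (h - 3)*(h - 2)^2*(h + 2)*(h + 2)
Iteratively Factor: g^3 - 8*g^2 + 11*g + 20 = (g + 1)*(g^2 - 9*g + 20) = (g - 5)*(g + 1)*(g - 4)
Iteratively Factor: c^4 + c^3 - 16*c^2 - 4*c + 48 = (c - 2)*(c^3 + 3*c^2 - 10*c - 24) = (c - 3)*(c - 2)*(c^2 + 6*c + 8) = (c - 3)*(c - 2)*(c + 2)*(c + 4)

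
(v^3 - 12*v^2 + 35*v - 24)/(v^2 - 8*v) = v - 4 + 3/v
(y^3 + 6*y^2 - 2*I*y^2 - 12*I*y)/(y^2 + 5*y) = (y^2 + 2*y*(3 - I) - 12*I)/(y + 5)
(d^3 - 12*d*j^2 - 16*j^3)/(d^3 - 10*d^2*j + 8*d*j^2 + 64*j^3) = (d + 2*j)/(d - 8*j)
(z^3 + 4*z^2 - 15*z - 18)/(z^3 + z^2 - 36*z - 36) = (z - 3)/(z - 6)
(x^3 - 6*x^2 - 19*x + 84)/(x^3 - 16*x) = (x^2 - 10*x + 21)/(x*(x - 4))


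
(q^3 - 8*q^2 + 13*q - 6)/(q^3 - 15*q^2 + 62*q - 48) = (q - 1)/(q - 8)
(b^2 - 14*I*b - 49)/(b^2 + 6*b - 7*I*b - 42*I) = (b - 7*I)/(b + 6)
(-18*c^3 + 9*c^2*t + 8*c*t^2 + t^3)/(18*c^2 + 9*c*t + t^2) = -c + t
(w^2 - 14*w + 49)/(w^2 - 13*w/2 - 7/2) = 2*(w - 7)/(2*w + 1)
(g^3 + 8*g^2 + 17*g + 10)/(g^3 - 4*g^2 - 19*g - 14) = (g + 5)/(g - 7)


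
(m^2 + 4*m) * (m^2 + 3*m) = m^4 + 7*m^3 + 12*m^2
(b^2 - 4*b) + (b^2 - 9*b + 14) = 2*b^2 - 13*b + 14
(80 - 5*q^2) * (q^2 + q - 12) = -5*q^4 - 5*q^3 + 140*q^2 + 80*q - 960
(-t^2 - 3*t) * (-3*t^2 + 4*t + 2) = 3*t^4 + 5*t^3 - 14*t^2 - 6*t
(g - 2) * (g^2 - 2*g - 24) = g^3 - 4*g^2 - 20*g + 48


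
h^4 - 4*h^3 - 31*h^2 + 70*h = h*(h - 7)*(h - 2)*(h + 5)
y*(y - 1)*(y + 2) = y^3 + y^2 - 2*y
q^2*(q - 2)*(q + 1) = q^4 - q^3 - 2*q^2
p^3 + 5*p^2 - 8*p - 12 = (p - 2)*(p + 1)*(p + 6)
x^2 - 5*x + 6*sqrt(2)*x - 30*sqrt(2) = (x - 5)*(x + 6*sqrt(2))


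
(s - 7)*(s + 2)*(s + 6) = s^3 + s^2 - 44*s - 84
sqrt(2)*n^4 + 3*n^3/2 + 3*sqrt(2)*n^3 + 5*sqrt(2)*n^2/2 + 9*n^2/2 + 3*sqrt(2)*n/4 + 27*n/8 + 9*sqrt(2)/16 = (n + 3/2)^2*(n + sqrt(2)/2)*(sqrt(2)*n + 1/2)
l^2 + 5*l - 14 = (l - 2)*(l + 7)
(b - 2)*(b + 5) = b^2 + 3*b - 10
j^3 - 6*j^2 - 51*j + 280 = (j - 8)*(j - 5)*(j + 7)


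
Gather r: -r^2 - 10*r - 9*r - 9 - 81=-r^2 - 19*r - 90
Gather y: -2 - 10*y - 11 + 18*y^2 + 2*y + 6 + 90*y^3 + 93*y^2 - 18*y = 90*y^3 + 111*y^2 - 26*y - 7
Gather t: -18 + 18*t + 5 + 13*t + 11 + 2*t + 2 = 33*t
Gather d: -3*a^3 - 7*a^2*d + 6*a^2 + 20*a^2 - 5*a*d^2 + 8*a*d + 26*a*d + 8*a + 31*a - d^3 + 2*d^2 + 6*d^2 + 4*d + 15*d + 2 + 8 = -3*a^3 + 26*a^2 + 39*a - d^3 + d^2*(8 - 5*a) + d*(-7*a^2 + 34*a + 19) + 10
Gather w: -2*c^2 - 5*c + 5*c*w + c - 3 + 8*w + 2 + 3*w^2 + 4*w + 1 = -2*c^2 - 4*c + 3*w^2 + w*(5*c + 12)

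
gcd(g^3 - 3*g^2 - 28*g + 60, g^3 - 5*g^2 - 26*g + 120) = g^2 - g - 30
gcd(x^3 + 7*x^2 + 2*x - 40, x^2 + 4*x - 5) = x + 5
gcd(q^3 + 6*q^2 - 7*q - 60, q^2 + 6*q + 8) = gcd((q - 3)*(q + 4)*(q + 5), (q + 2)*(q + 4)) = q + 4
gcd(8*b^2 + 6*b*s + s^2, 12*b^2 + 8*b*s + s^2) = 2*b + s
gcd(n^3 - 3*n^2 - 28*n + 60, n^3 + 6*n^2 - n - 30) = n^2 + 3*n - 10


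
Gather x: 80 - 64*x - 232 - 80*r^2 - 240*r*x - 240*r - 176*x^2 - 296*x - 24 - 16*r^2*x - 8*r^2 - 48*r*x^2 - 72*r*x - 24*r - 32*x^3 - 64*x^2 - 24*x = -88*r^2 - 264*r - 32*x^3 + x^2*(-48*r - 240) + x*(-16*r^2 - 312*r - 384) - 176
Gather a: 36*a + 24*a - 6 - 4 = 60*a - 10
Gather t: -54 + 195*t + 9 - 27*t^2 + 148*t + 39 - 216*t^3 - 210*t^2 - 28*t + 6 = -216*t^3 - 237*t^2 + 315*t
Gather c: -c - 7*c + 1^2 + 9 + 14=24 - 8*c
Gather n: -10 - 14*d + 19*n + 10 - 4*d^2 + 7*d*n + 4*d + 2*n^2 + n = -4*d^2 - 10*d + 2*n^2 + n*(7*d + 20)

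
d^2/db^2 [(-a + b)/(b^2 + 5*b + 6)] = 2*(-(a - b)*(2*b + 5)^2 + (a - 3*b - 5)*(b^2 + 5*b + 6))/(b^2 + 5*b + 6)^3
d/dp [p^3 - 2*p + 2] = 3*p^2 - 2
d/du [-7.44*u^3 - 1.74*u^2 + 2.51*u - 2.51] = -22.32*u^2 - 3.48*u + 2.51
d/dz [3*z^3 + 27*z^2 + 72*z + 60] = 9*z^2 + 54*z + 72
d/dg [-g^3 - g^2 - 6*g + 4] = -3*g^2 - 2*g - 6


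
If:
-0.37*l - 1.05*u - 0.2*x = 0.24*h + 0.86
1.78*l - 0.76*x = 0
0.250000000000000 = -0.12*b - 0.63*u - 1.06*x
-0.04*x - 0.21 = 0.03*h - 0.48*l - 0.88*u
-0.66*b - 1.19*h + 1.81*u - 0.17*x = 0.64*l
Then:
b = 7.79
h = -3.24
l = -0.57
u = 0.38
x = -1.34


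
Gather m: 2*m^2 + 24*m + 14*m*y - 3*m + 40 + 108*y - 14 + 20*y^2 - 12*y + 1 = 2*m^2 + m*(14*y + 21) + 20*y^2 + 96*y + 27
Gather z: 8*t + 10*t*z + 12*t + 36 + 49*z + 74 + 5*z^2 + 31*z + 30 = 20*t + 5*z^2 + z*(10*t + 80) + 140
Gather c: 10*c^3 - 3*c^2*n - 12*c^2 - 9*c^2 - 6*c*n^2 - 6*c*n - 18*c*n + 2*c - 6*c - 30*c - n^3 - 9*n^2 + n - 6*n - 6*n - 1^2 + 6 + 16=10*c^3 + c^2*(-3*n - 21) + c*(-6*n^2 - 24*n - 34) - n^3 - 9*n^2 - 11*n + 21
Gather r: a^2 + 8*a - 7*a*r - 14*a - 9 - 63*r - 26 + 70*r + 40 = a^2 - 6*a + r*(7 - 7*a) + 5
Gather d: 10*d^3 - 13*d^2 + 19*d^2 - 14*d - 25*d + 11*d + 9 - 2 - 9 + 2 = 10*d^3 + 6*d^2 - 28*d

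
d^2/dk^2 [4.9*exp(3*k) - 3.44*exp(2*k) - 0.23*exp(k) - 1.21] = (44.1*exp(2*k) - 13.76*exp(k) - 0.23)*exp(k)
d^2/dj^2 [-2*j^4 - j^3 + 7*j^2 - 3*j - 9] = -24*j^2 - 6*j + 14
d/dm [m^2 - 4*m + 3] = 2*m - 4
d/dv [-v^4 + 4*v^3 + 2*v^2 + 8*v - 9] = -4*v^3 + 12*v^2 + 4*v + 8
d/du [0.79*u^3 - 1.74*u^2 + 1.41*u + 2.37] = 2.37*u^2 - 3.48*u + 1.41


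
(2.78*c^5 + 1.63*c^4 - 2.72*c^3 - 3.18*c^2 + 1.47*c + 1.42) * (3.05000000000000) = 8.479*c^5 + 4.9715*c^4 - 8.296*c^3 - 9.699*c^2 + 4.4835*c + 4.331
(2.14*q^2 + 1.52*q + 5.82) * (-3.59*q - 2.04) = -7.6826*q^3 - 9.8224*q^2 - 23.9946*q - 11.8728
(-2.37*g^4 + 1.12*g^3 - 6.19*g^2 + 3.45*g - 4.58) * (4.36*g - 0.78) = -10.3332*g^5 + 6.7318*g^4 - 27.862*g^3 + 19.8702*g^2 - 22.6598*g + 3.5724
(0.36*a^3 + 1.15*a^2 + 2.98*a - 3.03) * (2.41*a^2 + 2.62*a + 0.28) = 0.8676*a^5 + 3.7147*a^4 + 10.2956*a^3 + 0.8273*a^2 - 7.1042*a - 0.8484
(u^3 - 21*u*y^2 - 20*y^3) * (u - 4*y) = u^4 - 4*u^3*y - 21*u^2*y^2 + 64*u*y^3 + 80*y^4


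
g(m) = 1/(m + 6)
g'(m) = -1/(m + 6)^2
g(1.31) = 0.14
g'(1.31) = -0.02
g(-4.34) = 0.60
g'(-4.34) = -0.36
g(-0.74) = 0.19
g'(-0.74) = -0.04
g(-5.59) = 2.44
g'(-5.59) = -5.95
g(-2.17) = 0.26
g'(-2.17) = -0.07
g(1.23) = 0.14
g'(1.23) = -0.02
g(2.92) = 0.11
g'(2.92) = -0.01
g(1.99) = 0.13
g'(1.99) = -0.02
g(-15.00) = -0.11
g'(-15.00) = -0.01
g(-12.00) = -0.17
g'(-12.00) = -0.03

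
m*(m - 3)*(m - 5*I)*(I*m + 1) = I*m^4 + 6*m^3 - 3*I*m^3 - 18*m^2 - 5*I*m^2 + 15*I*m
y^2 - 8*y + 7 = (y - 7)*(y - 1)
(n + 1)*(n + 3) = n^2 + 4*n + 3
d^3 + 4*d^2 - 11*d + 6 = (d - 1)^2*(d + 6)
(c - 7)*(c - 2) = c^2 - 9*c + 14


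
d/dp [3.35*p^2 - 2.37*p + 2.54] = 6.7*p - 2.37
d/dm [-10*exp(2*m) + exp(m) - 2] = (1 - 20*exp(m))*exp(m)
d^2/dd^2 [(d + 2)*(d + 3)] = 2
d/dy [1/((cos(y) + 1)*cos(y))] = (sin(y)/cos(y)^2 + 2*tan(y))/(cos(y) + 1)^2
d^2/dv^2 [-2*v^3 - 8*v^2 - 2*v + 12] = -12*v - 16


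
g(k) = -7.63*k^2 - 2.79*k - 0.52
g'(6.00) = -94.35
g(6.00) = -291.94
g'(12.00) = -185.91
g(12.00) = -1132.72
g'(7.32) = -114.49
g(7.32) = -429.78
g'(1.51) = -25.83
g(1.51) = -22.13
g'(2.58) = -42.16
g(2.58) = -58.51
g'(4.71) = -74.66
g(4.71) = -182.93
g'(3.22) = -51.93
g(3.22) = -88.61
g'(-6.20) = 91.82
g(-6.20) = -276.52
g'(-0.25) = 1.02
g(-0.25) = -0.30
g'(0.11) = -4.47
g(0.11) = -0.92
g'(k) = -15.26*k - 2.79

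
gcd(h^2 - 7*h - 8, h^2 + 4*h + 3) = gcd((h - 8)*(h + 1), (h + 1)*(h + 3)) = h + 1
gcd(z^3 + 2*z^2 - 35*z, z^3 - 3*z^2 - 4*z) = z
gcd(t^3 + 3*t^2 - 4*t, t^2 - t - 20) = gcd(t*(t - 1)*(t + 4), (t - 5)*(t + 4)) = t + 4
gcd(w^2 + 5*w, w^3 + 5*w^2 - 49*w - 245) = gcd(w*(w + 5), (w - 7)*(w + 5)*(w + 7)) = w + 5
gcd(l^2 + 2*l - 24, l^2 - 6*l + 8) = l - 4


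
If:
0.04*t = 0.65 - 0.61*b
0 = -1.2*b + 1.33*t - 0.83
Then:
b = 0.97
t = 1.50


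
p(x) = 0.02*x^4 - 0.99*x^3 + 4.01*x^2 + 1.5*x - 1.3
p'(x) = 0.08*x^3 - 2.97*x^2 + 8.02*x + 1.5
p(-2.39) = 32.19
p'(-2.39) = -35.72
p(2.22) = 11.45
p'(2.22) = 5.54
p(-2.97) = 57.11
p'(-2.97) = -50.61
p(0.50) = 0.33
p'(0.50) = 4.78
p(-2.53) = 37.42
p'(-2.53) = -39.10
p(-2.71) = 44.87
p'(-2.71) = -43.64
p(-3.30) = 75.37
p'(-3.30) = -60.18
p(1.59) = 7.37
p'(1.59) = 7.06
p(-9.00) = 1162.94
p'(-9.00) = -369.57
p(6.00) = -35.86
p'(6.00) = -40.02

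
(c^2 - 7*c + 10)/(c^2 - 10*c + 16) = (c - 5)/(c - 8)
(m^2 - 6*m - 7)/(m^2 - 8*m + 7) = (m + 1)/(m - 1)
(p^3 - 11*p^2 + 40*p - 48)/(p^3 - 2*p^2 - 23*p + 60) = (p - 4)/(p + 5)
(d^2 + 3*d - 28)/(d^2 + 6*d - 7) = (d - 4)/(d - 1)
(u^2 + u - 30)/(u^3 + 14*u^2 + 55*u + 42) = (u - 5)/(u^2 + 8*u + 7)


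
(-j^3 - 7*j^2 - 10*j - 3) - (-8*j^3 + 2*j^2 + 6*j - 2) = 7*j^3 - 9*j^2 - 16*j - 1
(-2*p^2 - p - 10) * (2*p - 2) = -4*p^3 + 2*p^2 - 18*p + 20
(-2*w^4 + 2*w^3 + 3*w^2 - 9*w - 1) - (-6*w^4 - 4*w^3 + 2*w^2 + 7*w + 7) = 4*w^4 + 6*w^3 + w^2 - 16*w - 8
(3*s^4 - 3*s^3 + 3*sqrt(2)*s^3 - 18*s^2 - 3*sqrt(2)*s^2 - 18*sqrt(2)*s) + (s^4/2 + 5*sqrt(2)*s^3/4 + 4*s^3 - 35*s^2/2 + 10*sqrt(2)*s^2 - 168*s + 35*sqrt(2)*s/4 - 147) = 7*s^4/2 + s^3 + 17*sqrt(2)*s^3/4 - 71*s^2/2 + 7*sqrt(2)*s^2 - 168*s - 37*sqrt(2)*s/4 - 147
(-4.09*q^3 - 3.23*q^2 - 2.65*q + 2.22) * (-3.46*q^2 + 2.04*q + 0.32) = 14.1514*q^5 + 2.8322*q^4 + 1.271*q^3 - 14.1208*q^2 + 3.6808*q + 0.7104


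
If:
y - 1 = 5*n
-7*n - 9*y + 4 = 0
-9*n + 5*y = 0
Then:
No Solution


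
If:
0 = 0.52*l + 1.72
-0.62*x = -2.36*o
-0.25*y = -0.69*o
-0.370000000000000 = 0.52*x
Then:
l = -3.31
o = -0.19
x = -0.71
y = -0.52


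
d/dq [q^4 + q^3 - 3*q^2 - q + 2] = 4*q^3 + 3*q^2 - 6*q - 1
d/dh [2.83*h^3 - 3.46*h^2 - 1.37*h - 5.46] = 8.49*h^2 - 6.92*h - 1.37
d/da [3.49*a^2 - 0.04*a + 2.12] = 6.98*a - 0.04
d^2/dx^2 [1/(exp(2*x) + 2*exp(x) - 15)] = 2*(4*(exp(x) + 1)^2*exp(x) - (2*exp(x) + 1)*(exp(2*x) + 2*exp(x) - 15))*exp(x)/(exp(2*x) + 2*exp(x) - 15)^3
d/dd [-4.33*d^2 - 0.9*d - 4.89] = -8.66*d - 0.9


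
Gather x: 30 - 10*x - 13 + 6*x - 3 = 14 - 4*x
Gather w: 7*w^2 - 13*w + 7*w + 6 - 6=7*w^2 - 6*w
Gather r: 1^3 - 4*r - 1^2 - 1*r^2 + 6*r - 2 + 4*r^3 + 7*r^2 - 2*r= 4*r^3 + 6*r^2 - 2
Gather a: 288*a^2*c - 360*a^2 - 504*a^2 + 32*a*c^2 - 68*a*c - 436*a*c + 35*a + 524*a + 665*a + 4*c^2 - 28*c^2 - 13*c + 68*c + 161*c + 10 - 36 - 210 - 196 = a^2*(288*c - 864) + a*(32*c^2 - 504*c + 1224) - 24*c^2 + 216*c - 432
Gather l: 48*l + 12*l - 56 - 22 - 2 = 60*l - 80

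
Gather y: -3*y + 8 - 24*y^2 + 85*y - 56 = -24*y^2 + 82*y - 48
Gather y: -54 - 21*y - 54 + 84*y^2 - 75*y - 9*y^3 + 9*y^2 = -9*y^3 + 93*y^2 - 96*y - 108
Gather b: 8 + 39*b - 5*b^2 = -5*b^2 + 39*b + 8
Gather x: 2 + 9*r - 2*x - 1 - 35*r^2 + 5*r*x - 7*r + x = -35*r^2 + 2*r + x*(5*r - 1) + 1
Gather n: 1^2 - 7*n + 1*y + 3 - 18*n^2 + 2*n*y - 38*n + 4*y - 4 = -18*n^2 + n*(2*y - 45) + 5*y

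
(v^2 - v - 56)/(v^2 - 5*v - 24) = (v + 7)/(v + 3)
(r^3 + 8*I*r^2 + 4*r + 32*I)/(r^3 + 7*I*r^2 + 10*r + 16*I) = (r + 2*I)/(r + I)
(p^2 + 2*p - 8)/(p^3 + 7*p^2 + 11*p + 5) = (p^2 + 2*p - 8)/(p^3 + 7*p^2 + 11*p + 5)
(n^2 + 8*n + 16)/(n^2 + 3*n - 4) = (n + 4)/(n - 1)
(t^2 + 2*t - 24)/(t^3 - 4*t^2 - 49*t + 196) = (t + 6)/(t^2 - 49)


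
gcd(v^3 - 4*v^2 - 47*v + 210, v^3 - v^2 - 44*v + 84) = v^2 + v - 42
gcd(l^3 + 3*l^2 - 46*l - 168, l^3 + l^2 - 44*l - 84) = l^2 - l - 42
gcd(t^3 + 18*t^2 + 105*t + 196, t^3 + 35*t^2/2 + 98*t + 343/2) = t^2 + 14*t + 49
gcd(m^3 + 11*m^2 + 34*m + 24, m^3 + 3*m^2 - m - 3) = m + 1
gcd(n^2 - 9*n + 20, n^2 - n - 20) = n - 5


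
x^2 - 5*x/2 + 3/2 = (x - 3/2)*(x - 1)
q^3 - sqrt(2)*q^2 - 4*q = q*(q - 2*sqrt(2))*(q + sqrt(2))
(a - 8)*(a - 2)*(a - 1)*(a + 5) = a^4 - 6*a^3 - 29*a^2 + 114*a - 80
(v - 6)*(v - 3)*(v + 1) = v^3 - 8*v^2 + 9*v + 18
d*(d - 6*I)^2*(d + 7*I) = d^4 - 5*I*d^3 + 48*d^2 - 252*I*d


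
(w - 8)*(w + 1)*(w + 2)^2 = w^4 - 3*w^3 - 32*w^2 - 60*w - 32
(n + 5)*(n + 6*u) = n^2 + 6*n*u + 5*n + 30*u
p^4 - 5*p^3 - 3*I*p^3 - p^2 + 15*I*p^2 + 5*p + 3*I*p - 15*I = (p - 5)*(p - 3*I)*(-I*p + I)*(I*p + I)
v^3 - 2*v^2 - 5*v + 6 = (v - 3)*(v - 1)*(v + 2)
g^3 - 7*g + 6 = (g - 2)*(g - 1)*(g + 3)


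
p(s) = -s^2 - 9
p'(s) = -2*s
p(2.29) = -14.24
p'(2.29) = -4.58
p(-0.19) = -9.04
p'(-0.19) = 0.38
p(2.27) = -14.15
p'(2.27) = -4.54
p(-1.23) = -10.51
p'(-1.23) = 2.46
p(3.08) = -18.49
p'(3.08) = -6.16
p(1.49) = -11.22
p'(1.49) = -2.98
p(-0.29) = -9.08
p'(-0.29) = 0.58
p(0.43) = -9.18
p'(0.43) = -0.86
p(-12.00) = -153.00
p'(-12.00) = 24.00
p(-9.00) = -90.00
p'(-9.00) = 18.00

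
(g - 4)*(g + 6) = g^2 + 2*g - 24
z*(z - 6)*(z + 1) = z^3 - 5*z^2 - 6*z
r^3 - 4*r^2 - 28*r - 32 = (r - 8)*(r + 2)^2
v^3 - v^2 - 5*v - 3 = (v - 3)*(v + 1)^2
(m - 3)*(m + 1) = m^2 - 2*m - 3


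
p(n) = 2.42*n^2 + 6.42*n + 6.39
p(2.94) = 46.18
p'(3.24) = 22.10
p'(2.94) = 20.65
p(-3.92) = 18.41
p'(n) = 4.84*n + 6.42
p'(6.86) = 39.62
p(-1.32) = 2.13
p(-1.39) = 2.14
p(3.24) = 52.59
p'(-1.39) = -0.31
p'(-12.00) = -51.66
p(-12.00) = 277.83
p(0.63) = 11.40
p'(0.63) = 9.47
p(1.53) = 21.88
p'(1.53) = 13.83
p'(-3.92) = -12.55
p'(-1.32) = 0.03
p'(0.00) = 6.42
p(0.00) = 6.39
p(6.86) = 164.32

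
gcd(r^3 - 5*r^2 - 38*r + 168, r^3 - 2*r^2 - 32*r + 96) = r^2 + 2*r - 24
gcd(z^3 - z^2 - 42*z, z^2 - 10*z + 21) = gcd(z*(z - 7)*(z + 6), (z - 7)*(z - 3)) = z - 7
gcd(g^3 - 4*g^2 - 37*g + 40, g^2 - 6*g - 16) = g - 8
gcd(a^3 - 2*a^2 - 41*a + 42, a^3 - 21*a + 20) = a - 1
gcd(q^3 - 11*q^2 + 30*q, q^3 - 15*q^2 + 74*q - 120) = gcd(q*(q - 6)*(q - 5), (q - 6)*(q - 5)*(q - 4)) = q^2 - 11*q + 30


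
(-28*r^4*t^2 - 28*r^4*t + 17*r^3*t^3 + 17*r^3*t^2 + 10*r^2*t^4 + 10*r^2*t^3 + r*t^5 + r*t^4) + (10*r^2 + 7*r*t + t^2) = -28*r^4*t^2 - 28*r^4*t + 17*r^3*t^3 + 17*r^3*t^2 + 10*r^2*t^4 + 10*r^2*t^3 + 10*r^2 + r*t^5 + r*t^4 + 7*r*t + t^2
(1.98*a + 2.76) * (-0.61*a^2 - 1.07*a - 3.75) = -1.2078*a^3 - 3.8022*a^2 - 10.3782*a - 10.35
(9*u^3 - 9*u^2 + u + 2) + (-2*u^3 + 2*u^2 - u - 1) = 7*u^3 - 7*u^2 + 1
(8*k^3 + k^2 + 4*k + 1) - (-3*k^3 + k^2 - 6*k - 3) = 11*k^3 + 10*k + 4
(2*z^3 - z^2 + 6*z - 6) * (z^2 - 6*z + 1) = 2*z^5 - 13*z^4 + 14*z^3 - 43*z^2 + 42*z - 6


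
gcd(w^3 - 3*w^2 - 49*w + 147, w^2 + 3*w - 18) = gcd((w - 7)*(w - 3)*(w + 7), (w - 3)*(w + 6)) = w - 3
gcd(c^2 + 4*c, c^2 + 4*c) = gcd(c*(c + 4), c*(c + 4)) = c^2 + 4*c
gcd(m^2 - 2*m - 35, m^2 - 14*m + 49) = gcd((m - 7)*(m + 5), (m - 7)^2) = m - 7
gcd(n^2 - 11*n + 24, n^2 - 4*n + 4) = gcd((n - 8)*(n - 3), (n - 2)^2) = 1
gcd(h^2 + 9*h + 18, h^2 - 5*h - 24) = h + 3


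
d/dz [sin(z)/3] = cos(z)/3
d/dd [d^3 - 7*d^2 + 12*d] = 3*d^2 - 14*d + 12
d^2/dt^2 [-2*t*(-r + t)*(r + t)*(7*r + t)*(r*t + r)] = 4*r*(7*r^3 + 3*r^2*t + r^2 - 42*r*t^2 - 21*r*t - 10*t^3 - 6*t^2)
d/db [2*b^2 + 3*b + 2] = 4*b + 3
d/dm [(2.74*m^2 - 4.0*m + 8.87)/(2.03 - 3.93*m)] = (-10.7682*m^2 + 11.1244*m + 26.7391)/(15.4449*m^2 - 15.9558*m + 4.1209)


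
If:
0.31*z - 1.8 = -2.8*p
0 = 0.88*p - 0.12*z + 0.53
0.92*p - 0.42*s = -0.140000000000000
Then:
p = 0.08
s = 0.52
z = 5.04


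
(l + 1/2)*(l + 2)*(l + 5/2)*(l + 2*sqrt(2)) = l^4 + 2*sqrt(2)*l^3 + 5*l^3 + 29*l^2/4 + 10*sqrt(2)*l^2 + 5*l/2 + 29*sqrt(2)*l/2 + 5*sqrt(2)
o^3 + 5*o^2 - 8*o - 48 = (o - 3)*(o + 4)^2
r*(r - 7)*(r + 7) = r^3 - 49*r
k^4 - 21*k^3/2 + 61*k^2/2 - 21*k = k*(k - 6)*(k - 7/2)*(k - 1)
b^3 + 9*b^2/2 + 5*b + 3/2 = (b + 1/2)*(b + 1)*(b + 3)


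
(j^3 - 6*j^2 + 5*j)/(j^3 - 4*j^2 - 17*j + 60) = j*(j - 1)/(j^2 + j - 12)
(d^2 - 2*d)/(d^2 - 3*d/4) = 4*(d - 2)/(4*d - 3)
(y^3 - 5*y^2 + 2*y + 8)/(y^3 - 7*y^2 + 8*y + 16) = (y - 2)/(y - 4)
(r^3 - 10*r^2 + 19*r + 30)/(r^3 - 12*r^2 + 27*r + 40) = (r - 6)/(r - 8)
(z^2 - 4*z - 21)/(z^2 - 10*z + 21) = (z + 3)/(z - 3)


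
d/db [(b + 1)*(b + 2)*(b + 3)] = 3*b^2 + 12*b + 11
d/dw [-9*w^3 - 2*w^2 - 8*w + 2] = -27*w^2 - 4*w - 8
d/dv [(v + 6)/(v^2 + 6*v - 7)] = (v^2 + 6*v - 2*(v + 3)*(v + 6) - 7)/(v^2 + 6*v - 7)^2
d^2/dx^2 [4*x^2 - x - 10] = 8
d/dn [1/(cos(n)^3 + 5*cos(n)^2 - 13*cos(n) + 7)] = (3*cos(n) + 13)*sin(n)/((cos(n) - 1)^3*(cos(n) + 7)^2)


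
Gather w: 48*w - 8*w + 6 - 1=40*w + 5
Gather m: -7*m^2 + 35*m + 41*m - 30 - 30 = -7*m^2 + 76*m - 60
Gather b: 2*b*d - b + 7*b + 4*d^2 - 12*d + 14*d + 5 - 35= b*(2*d + 6) + 4*d^2 + 2*d - 30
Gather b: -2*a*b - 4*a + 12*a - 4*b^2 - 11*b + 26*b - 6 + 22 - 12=8*a - 4*b^2 + b*(15 - 2*a) + 4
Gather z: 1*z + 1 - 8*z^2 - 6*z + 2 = -8*z^2 - 5*z + 3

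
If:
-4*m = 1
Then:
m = -1/4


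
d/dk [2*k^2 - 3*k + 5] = 4*k - 3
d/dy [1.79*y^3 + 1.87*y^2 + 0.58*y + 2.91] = 5.37*y^2 + 3.74*y + 0.58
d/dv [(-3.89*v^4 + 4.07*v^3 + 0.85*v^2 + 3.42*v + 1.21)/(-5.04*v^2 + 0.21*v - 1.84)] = (39.2112*v^5 - 22.9635*v^4 + 30.3398*v^3 - 5.05110000000001*v^2 + 9.0688*v - 6.5469)/(25.4016*v^4 - 2.1168*v^3 + 18.5913*v^2 - 0.7728*v + 3.3856)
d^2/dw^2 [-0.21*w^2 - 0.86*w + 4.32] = -0.420000000000000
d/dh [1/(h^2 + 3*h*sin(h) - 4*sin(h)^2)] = (-3*h*cos(h) - 2*h - 3*sin(h) + 4*sin(2*h))/((h - sin(h))^2*(h + 4*sin(h))^2)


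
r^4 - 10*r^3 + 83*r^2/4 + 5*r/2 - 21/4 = (r - 7)*(r - 3)*(r - 1/2)*(r + 1/2)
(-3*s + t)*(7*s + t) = -21*s^2 + 4*s*t + t^2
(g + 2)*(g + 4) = g^2 + 6*g + 8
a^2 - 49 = (a - 7)*(a + 7)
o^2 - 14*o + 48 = (o - 8)*(o - 6)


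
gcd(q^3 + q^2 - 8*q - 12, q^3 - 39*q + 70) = 1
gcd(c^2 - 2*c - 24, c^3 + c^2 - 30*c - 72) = c^2 - 2*c - 24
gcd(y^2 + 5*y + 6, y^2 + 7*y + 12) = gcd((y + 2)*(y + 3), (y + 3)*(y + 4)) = y + 3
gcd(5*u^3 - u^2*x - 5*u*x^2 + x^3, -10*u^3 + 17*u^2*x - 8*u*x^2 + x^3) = 5*u^2 - 6*u*x + x^2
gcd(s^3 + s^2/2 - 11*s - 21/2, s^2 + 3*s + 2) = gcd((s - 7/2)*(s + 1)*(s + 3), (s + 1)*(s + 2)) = s + 1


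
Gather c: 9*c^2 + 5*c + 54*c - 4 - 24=9*c^2 + 59*c - 28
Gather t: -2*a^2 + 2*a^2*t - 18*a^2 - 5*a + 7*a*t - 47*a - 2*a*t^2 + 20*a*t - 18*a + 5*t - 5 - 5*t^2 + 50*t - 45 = -20*a^2 - 70*a + t^2*(-2*a - 5) + t*(2*a^2 + 27*a + 55) - 50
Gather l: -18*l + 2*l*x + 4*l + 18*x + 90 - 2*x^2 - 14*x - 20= l*(2*x - 14) - 2*x^2 + 4*x + 70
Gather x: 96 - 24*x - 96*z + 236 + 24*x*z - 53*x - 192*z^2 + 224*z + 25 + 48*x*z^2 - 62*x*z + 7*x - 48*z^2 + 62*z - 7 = x*(48*z^2 - 38*z - 70) - 240*z^2 + 190*z + 350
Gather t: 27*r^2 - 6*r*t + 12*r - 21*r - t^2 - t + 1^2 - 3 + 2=27*r^2 - 9*r - t^2 + t*(-6*r - 1)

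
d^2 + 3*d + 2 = (d + 1)*(d + 2)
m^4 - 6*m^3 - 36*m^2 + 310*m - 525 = (m - 5)^2*(m - 3)*(m + 7)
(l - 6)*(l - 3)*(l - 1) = l^3 - 10*l^2 + 27*l - 18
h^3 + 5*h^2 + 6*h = h*(h + 2)*(h + 3)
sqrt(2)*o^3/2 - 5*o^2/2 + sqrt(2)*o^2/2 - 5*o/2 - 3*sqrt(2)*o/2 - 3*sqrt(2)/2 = (o - 3*sqrt(2))*(o + sqrt(2)/2)*(sqrt(2)*o/2 + sqrt(2)/2)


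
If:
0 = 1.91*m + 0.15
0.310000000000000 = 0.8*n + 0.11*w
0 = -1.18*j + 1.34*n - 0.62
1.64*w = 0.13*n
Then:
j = -0.09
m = -0.08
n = 0.38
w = 0.03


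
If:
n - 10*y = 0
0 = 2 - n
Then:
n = 2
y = 1/5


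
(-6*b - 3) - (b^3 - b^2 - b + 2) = -b^3 + b^2 - 5*b - 5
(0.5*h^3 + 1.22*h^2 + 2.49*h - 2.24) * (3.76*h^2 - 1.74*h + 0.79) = 1.88*h^5 + 3.7172*h^4 + 7.6346*h^3 - 11.7912*h^2 + 5.8647*h - 1.7696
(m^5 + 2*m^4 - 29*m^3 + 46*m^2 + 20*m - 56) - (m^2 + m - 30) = m^5 + 2*m^4 - 29*m^3 + 45*m^2 + 19*m - 26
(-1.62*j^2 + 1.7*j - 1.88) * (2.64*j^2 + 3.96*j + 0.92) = -4.2768*j^4 - 1.9272*j^3 + 0.2784*j^2 - 5.8808*j - 1.7296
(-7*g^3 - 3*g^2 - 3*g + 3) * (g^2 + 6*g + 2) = -7*g^5 - 45*g^4 - 35*g^3 - 21*g^2 + 12*g + 6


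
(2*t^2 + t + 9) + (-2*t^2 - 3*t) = 9 - 2*t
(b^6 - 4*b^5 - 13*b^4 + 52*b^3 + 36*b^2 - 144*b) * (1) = b^6 - 4*b^5 - 13*b^4 + 52*b^3 + 36*b^2 - 144*b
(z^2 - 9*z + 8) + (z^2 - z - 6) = 2*z^2 - 10*z + 2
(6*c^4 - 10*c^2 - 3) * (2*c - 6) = 12*c^5 - 36*c^4 - 20*c^3 + 60*c^2 - 6*c + 18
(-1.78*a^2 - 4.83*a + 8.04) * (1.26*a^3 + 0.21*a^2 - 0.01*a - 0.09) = -2.2428*a^5 - 6.4596*a^4 + 9.1339*a^3 + 1.8969*a^2 + 0.3543*a - 0.7236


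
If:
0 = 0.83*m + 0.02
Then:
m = -0.02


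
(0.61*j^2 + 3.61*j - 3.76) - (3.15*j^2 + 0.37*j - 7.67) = -2.54*j^2 + 3.24*j + 3.91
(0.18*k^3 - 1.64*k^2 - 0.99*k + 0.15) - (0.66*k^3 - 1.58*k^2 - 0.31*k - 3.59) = -0.48*k^3 - 0.0599999999999998*k^2 - 0.68*k + 3.74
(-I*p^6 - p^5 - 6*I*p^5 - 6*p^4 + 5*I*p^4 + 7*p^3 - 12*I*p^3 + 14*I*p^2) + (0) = -I*p^6 - p^5 - 6*I*p^5 - 6*p^4 + 5*I*p^4 + 7*p^3 - 12*I*p^3 + 14*I*p^2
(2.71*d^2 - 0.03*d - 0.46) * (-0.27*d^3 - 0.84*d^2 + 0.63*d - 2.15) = -0.7317*d^5 - 2.2683*d^4 + 1.8567*d^3 - 5.459*d^2 - 0.2253*d + 0.989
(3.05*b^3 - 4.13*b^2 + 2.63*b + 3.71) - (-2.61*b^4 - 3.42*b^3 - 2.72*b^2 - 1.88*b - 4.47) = 2.61*b^4 + 6.47*b^3 - 1.41*b^2 + 4.51*b + 8.18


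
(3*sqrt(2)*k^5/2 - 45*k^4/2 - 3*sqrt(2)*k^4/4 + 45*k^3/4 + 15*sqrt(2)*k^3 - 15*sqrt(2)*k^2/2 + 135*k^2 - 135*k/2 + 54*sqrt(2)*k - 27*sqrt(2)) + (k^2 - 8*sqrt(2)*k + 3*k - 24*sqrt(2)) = 3*sqrt(2)*k^5/2 - 45*k^4/2 - 3*sqrt(2)*k^4/4 + 45*k^3/4 + 15*sqrt(2)*k^3 - 15*sqrt(2)*k^2/2 + 136*k^2 - 129*k/2 + 46*sqrt(2)*k - 51*sqrt(2)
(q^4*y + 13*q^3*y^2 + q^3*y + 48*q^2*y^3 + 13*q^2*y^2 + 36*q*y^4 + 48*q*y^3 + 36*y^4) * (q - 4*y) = q^5*y + 9*q^4*y^2 + q^4*y - 4*q^3*y^3 + 9*q^3*y^2 - 156*q^2*y^4 - 4*q^2*y^3 - 144*q*y^5 - 156*q*y^4 - 144*y^5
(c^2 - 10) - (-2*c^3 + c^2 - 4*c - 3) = 2*c^3 + 4*c - 7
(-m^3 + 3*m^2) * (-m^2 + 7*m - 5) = m^5 - 10*m^4 + 26*m^3 - 15*m^2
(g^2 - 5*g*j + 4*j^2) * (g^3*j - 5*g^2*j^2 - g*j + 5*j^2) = g^5*j - 10*g^4*j^2 + 29*g^3*j^3 - g^3*j - 20*g^2*j^4 + 10*g^2*j^2 - 29*g*j^3 + 20*j^4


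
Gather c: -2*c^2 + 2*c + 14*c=-2*c^2 + 16*c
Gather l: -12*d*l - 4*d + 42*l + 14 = -4*d + l*(42 - 12*d) + 14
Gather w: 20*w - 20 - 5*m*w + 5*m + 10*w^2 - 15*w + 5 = 5*m + 10*w^2 + w*(5 - 5*m) - 15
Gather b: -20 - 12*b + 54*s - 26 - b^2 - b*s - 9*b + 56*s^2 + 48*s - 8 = -b^2 + b*(-s - 21) + 56*s^2 + 102*s - 54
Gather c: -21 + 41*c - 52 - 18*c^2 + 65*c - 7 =-18*c^2 + 106*c - 80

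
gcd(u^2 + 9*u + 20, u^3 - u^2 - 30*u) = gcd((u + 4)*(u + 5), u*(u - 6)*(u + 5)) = u + 5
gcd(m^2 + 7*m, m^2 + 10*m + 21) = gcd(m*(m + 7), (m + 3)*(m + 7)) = m + 7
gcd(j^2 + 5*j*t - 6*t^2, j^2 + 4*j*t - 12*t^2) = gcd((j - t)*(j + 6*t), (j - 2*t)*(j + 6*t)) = j + 6*t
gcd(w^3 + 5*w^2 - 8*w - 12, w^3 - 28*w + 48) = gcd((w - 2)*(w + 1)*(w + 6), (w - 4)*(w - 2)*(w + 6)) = w^2 + 4*w - 12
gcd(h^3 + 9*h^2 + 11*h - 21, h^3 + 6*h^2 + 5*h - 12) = h^2 + 2*h - 3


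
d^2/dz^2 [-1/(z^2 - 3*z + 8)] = 2*(z^2 - 3*z - (2*z - 3)^2 + 8)/(z^2 - 3*z + 8)^3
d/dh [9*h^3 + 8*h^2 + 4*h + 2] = 27*h^2 + 16*h + 4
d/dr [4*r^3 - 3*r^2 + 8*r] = 12*r^2 - 6*r + 8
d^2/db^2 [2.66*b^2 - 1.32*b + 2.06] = 5.32000000000000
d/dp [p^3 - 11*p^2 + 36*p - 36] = 3*p^2 - 22*p + 36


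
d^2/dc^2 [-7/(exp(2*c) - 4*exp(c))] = 28*(-(1 - exp(c))*(exp(c) - 4) - 2*(exp(c) - 2)^2)*exp(-c)/(exp(c) - 4)^3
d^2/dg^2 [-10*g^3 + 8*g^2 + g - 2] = 16 - 60*g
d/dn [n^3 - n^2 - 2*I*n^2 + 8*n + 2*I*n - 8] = 3*n^2 - 2*n - 4*I*n + 8 + 2*I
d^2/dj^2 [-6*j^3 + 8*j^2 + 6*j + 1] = 16 - 36*j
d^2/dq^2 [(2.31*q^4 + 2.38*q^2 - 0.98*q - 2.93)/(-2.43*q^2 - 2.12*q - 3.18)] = (-27.280638*q^6 - 71.401176*q^5 - 169.394148*q^4 - 213.074316*q^3 - 66.160314*q^2 + 45.128016*q - 80.29394)/(14.348907*q^6 + 37.555164*q^5 + 89.096922*q^4 + 107.820656*q^3 + 116.595972*q^2 + 64.314864*q + 32.157432)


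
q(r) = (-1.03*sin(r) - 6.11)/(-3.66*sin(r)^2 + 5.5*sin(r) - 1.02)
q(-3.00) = 3.19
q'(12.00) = 1.92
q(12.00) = 1.11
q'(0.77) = 1.14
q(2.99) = 22.96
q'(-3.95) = -0.22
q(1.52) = -8.68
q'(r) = (7.32*sin(r)*cos(r) - 5.5*cos(r))*(-1.03*sin(r) - 6.11)/(-3.66*sin(r)^2 + 5.5*sin(r) - 1.02)^2 - 1.03*cos(r)/(-3.66*sin(r)^2 + 5.5*sin(r) - 1.02)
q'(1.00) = -2.95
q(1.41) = -8.46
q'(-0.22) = 7.53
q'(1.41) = -2.97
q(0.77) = -6.60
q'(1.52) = -1.03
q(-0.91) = 0.69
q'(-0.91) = 0.71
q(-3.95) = -6.57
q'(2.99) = -369.22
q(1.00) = -6.86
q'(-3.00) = -11.59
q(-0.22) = 2.46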